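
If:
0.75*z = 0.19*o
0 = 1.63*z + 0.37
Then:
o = -0.90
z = -0.23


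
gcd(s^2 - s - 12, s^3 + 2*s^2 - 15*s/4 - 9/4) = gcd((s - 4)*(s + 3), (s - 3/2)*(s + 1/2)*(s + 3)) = s + 3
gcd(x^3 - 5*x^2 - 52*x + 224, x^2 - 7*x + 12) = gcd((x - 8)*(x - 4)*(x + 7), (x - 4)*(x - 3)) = x - 4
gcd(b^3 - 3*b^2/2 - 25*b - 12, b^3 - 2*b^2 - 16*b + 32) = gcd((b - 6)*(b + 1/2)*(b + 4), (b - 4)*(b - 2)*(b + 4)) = b + 4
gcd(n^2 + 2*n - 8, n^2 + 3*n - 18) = 1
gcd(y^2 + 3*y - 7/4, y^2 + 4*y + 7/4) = y + 7/2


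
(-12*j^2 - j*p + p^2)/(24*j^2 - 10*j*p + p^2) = (3*j + p)/(-6*j + p)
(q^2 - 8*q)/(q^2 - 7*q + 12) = q*(q - 8)/(q^2 - 7*q + 12)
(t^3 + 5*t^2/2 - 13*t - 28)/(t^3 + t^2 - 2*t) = (t^2 + t/2 - 14)/(t*(t - 1))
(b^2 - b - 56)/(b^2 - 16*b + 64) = (b + 7)/(b - 8)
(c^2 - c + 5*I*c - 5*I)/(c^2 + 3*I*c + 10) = (c - 1)/(c - 2*I)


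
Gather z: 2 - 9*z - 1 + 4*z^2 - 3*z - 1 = 4*z^2 - 12*z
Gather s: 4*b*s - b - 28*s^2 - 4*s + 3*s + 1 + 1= -b - 28*s^2 + s*(4*b - 1) + 2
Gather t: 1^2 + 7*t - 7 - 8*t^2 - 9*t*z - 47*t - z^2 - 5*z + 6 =-8*t^2 + t*(-9*z - 40) - z^2 - 5*z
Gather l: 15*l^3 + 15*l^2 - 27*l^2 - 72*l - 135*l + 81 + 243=15*l^3 - 12*l^2 - 207*l + 324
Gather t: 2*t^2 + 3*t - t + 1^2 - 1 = 2*t^2 + 2*t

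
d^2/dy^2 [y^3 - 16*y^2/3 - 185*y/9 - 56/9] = 6*y - 32/3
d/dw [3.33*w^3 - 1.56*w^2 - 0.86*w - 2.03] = 9.99*w^2 - 3.12*w - 0.86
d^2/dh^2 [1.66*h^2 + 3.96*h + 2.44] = 3.32000000000000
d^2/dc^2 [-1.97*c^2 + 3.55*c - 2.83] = -3.94000000000000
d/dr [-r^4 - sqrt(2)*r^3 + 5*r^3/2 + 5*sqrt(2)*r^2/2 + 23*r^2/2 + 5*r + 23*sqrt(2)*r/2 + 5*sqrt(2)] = -4*r^3 - 3*sqrt(2)*r^2 + 15*r^2/2 + 5*sqrt(2)*r + 23*r + 5 + 23*sqrt(2)/2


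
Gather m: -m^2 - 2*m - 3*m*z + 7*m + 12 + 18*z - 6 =-m^2 + m*(5 - 3*z) + 18*z + 6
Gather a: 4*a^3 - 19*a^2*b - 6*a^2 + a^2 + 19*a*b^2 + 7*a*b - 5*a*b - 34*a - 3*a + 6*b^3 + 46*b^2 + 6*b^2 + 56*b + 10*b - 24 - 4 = 4*a^3 + a^2*(-19*b - 5) + a*(19*b^2 + 2*b - 37) + 6*b^3 + 52*b^2 + 66*b - 28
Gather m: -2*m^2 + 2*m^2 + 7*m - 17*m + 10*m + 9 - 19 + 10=0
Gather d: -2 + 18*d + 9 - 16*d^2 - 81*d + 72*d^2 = 56*d^2 - 63*d + 7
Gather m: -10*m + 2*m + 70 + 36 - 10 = 96 - 8*m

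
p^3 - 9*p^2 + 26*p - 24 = (p - 4)*(p - 3)*(p - 2)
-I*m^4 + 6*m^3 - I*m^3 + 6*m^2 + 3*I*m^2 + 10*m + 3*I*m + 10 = (m - I)*(m + 2*I)*(m + 5*I)*(-I*m - I)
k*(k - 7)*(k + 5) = k^3 - 2*k^2 - 35*k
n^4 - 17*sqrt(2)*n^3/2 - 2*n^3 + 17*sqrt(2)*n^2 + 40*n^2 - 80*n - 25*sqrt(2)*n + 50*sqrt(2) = (n - 2)*(n - 5*sqrt(2))*(n - 5*sqrt(2)/2)*(n - sqrt(2))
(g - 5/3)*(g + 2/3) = g^2 - g - 10/9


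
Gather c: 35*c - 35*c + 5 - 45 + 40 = 0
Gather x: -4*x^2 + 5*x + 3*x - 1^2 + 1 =-4*x^2 + 8*x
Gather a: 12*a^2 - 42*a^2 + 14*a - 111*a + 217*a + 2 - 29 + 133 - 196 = -30*a^2 + 120*a - 90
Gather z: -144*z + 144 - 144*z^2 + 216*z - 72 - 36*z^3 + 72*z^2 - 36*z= -36*z^3 - 72*z^2 + 36*z + 72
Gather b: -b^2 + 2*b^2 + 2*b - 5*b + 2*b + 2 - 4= b^2 - b - 2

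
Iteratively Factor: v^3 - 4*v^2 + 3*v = (v)*(v^2 - 4*v + 3) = v*(v - 3)*(v - 1)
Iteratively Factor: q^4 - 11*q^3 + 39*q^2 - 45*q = (q - 5)*(q^3 - 6*q^2 + 9*q) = (q - 5)*(q - 3)*(q^2 - 3*q) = q*(q - 5)*(q - 3)*(q - 3)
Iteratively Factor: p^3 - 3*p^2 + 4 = (p - 2)*(p^2 - p - 2) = (p - 2)*(p + 1)*(p - 2)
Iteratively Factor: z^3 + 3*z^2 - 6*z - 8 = (z - 2)*(z^2 + 5*z + 4) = (z - 2)*(z + 1)*(z + 4)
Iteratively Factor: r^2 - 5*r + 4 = (r - 1)*(r - 4)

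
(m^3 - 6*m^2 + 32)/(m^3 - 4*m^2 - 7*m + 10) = (m^2 - 8*m + 16)/(m^2 - 6*m + 5)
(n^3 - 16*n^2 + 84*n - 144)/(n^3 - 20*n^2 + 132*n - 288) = (n - 4)/(n - 8)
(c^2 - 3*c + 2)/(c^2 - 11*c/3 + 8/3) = 3*(c - 2)/(3*c - 8)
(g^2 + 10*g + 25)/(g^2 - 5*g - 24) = (g^2 + 10*g + 25)/(g^2 - 5*g - 24)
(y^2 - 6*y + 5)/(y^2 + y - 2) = (y - 5)/(y + 2)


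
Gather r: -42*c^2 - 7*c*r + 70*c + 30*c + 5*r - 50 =-42*c^2 + 100*c + r*(5 - 7*c) - 50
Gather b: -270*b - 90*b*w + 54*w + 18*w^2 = b*(-90*w - 270) + 18*w^2 + 54*w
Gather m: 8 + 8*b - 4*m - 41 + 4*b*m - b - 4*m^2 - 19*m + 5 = 7*b - 4*m^2 + m*(4*b - 23) - 28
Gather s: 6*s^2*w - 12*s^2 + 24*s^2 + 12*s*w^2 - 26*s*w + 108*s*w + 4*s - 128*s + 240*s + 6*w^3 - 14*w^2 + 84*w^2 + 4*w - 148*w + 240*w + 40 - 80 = s^2*(6*w + 12) + s*(12*w^2 + 82*w + 116) + 6*w^3 + 70*w^2 + 96*w - 40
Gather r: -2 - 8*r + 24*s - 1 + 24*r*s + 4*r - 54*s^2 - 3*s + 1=r*(24*s - 4) - 54*s^2 + 21*s - 2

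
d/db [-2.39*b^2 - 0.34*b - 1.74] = -4.78*b - 0.34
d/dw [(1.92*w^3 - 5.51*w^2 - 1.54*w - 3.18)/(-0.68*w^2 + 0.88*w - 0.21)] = (-1.3056*w^4 + 3.3792*w^3 - 7.1056*w^2 - 2.0106*w + 3.1218)/(0.4624*w^4 - 1.1968*w^3 + 1.06*w^2 - 0.3696*w + 0.0441)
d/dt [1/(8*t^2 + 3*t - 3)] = (-16*t - 3)/(8*t^2 + 3*t - 3)^2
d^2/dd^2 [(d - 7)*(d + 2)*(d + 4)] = 6*d - 2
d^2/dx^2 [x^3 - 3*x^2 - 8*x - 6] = 6*x - 6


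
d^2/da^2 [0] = 0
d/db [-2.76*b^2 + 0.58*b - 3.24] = 0.58 - 5.52*b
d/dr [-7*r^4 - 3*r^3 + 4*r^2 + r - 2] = -28*r^3 - 9*r^2 + 8*r + 1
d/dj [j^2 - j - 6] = 2*j - 1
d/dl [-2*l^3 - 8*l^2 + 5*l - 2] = -6*l^2 - 16*l + 5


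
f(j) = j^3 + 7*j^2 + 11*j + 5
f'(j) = 3*j^2 + 14*j + 11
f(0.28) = 8.65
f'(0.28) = 15.16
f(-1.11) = 0.05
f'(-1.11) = -0.84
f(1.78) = 52.40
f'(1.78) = 45.43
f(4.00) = 225.00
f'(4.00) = 115.00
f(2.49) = 91.23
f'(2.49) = 64.46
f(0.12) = 6.42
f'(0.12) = 12.72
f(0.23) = 7.91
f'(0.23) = 14.38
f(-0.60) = 0.70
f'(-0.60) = 3.68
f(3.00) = 128.00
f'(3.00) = 80.00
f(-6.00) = -25.00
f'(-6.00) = 35.00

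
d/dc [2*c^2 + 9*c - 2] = 4*c + 9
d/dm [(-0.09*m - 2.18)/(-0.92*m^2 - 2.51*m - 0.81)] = (0.0828*m^2 + 0.2259*m - (0.09*m + 2.18)*(1.84*m + 2.51) + 0.0729)/(0.92*m^2 + 2.51*m + 0.81)^2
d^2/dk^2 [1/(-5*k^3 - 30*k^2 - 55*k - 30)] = 2*(3*(k + 2)*(k^3 + 6*k^2 + 11*k + 6) - (3*k^2 + 12*k + 11)^2)/(5*(k^3 + 6*k^2 + 11*k + 6)^3)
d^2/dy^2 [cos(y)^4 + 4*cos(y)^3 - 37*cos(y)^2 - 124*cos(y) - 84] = -16*sin(y)^4 - 128*sin(y)^2 + 121*cos(y) - 9*cos(3*y) + 70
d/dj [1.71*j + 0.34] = 1.71000000000000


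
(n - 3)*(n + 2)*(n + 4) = n^3 + 3*n^2 - 10*n - 24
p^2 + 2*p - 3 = (p - 1)*(p + 3)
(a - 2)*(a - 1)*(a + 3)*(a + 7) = a^4 + 7*a^3 - 7*a^2 - 43*a + 42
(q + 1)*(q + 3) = q^2 + 4*q + 3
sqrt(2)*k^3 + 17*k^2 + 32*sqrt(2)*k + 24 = (k + 2*sqrt(2))*(k + 6*sqrt(2))*(sqrt(2)*k + 1)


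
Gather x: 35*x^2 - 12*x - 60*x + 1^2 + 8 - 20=35*x^2 - 72*x - 11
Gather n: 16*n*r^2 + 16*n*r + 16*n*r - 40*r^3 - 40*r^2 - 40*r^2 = n*(16*r^2 + 32*r) - 40*r^3 - 80*r^2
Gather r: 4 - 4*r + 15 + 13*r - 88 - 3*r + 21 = 6*r - 48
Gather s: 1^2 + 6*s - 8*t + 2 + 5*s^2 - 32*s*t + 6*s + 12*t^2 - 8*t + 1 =5*s^2 + s*(12 - 32*t) + 12*t^2 - 16*t + 4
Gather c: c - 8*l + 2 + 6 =c - 8*l + 8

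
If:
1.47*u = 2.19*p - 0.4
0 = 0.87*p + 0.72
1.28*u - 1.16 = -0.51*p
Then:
No Solution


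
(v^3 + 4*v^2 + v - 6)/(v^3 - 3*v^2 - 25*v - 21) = (v^2 + v - 2)/(v^2 - 6*v - 7)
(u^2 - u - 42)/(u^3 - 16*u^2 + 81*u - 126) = (u + 6)/(u^2 - 9*u + 18)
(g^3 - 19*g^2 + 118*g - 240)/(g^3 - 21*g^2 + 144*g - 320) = (g - 6)/(g - 8)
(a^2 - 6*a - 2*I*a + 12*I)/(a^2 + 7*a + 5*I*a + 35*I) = (a^2 - 2*a*(3 + I) + 12*I)/(a^2 + a*(7 + 5*I) + 35*I)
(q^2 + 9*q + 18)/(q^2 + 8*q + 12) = (q + 3)/(q + 2)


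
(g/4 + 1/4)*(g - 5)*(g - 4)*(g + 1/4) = g^4/4 - 31*g^3/16 + 9*g^2/4 + 91*g/16 + 5/4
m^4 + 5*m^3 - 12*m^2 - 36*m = m*(m - 3)*(m + 2)*(m + 6)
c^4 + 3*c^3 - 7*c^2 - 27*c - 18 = (c - 3)*(c + 1)*(c + 2)*(c + 3)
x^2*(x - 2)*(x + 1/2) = x^4 - 3*x^3/2 - x^2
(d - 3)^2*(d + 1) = d^3 - 5*d^2 + 3*d + 9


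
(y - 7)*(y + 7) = y^2 - 49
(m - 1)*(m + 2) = m^2 + m - 2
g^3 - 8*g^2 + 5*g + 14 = (g - 7)*(g - 2)*(g + 1)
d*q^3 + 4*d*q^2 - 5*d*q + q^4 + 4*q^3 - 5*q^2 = q*(d + q)*(q - 1)*(q + 5)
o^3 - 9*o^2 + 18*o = o*(o - 6)*(o - 3)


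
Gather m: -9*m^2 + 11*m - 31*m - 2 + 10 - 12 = -9*m^2 - 20*m - 4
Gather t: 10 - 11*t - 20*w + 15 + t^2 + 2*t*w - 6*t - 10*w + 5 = t^2 + t*(2*w - 17) - 30*w + 30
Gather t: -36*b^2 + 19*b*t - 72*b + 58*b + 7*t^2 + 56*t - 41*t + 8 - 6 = -36*b^2 - 14*b + 7*t^2 + t*(19*b + 15) + 2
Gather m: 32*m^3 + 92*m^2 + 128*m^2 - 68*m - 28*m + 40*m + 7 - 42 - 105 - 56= 32*m^3 + 220*m^2 - 56*m - 196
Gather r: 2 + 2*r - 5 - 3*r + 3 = -r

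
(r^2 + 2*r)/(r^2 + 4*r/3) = 3*(r + 2)/(3*r + 4)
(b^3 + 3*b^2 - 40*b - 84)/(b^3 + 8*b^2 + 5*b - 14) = (b - 6)/(b - 1)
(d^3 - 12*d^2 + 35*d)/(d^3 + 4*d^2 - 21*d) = (d^2 - 12*d + 35)/(d^2 + 4*d - 21)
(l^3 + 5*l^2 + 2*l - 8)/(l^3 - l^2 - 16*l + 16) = (l + 2)/(l - 4)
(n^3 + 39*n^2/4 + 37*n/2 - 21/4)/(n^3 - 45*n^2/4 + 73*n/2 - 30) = (4*n^3 + 39*n^2 + 74*n - 21)/(4*n^3 - 45*n^2 + 146*n - 120)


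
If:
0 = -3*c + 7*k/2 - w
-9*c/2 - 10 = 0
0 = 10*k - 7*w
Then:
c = -20/9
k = -280/87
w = -400/87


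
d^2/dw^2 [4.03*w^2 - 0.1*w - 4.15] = 8.06000000000000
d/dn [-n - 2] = -1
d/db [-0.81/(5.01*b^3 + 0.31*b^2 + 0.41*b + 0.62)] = (12.1743*b^2 + 0.5022*b + 0.3321)/(5.01*b^3 + 0.31*b^2 + 0.41*b + 0.62)^2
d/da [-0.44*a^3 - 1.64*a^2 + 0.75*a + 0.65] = -1.32*a^2 - 3.28*a + 0.75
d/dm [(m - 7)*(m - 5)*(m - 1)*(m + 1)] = 4*m^3 - 36*m^2 + 68*m + 12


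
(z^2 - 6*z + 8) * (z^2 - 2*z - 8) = z^4 - 8*z^3 + 12*z^2 + 32*z - 64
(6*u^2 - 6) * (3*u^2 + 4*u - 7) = 18*u^4 + 24*u^3 - 60*u^2 - 24*u + 42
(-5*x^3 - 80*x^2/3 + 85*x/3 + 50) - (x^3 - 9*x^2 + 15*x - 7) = -6*x^3 - 53*x^2/3 + 40*x/3 + 57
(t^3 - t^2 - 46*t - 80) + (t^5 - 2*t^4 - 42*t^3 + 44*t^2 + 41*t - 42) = t^5 - 2*t^4 - 41*t^3 + 43*t^2 - 5*t - 122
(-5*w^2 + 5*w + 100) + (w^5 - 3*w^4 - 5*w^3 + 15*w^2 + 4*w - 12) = w^5 - 3*w^4 - 5*w^3 + 10*w^2 + 9*w + 88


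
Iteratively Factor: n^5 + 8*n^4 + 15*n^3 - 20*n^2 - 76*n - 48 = (n + 4)*(n^4 + 4*n^3 - n^2 - 16*n - 12) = (n + 2)*(n + 4)*(n^3 + 2*n^2 - 5*n - 6) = (n + 2)*(n + 3)*(n + 4)*(n^2 - n - 2) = (n + 1)*(n + 2)*(n + 3)*(n + 4)*(n - 2)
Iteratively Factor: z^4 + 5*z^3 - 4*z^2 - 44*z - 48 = (z - 3)*(z^3 + 8*z^2 + 20*z + 16) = (z - 3)*(z + 2)*(z^2 + 6*z + 8) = (z - 3)*(z + 2)*(z + 4)*(z + 2)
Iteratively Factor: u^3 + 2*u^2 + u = (u + 1)*(u^2 + u) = (u + 1)^2*(u)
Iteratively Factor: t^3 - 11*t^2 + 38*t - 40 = (t - 4)*(t^2 - 7*t + 10) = (t - 5)*(t - 4)*(t - 2)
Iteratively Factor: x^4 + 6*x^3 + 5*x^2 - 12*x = (x + 4)*(x^3 + 2*x^2 - 3*x) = (x + 3)*(x + 4)*(x^2 - x) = x*(x + 3)*(x + 4)*(x - 1)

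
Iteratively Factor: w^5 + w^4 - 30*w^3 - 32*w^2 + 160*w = (w + 4)*(w^4 - 3*w^3 - 18*w^2 + 40*w) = (w - 5)*(w + 4)*(w^3 + 2*w^2 - 8*w) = (w - 5)*(w + 4)^2*(w^2 - 2*w) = w*(w - 5)*(w + 4)^2*(w - 2)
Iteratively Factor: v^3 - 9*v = (v - 3)*(v^2 + 3*v) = (v - 3)*(v + 3)*(v)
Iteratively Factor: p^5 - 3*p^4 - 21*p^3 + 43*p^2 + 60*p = (p + 1)*(p^4 - 4*p^3 - 17*p^2 + 60*p) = (p - 5)*(p + 1)*(p^3 + p^2 - 12*p) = (p - 5)*(p + 1)*(p + 4)*(p^2 - 3*p) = (p - 5)*(p - 3)*(p + 1)*(p + 4)*(p)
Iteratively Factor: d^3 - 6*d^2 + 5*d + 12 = (d + 1)*(d^2 - 7*d + 12) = (d - 3)*(d + 1)*(d - 4)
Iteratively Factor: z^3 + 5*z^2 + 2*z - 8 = (z + 2)*(z^2 + 3*z - 4) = (z + 2)*(z + 4)*(z - 1)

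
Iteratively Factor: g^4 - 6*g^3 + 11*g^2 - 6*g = (g)*(g^3 - 6*g^2 + 11*g - 6) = g*(g - 2)*(g^2 - 4*g + 3) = g*(g - 3)*(g - 2)*(g - 1)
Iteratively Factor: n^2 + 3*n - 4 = (n + 4)*(n - 1)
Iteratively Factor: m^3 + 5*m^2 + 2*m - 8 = (m + 4)*(m^2 + m - 2) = (m - 1)*(m + 4)*(m + 2)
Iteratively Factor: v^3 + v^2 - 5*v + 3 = (v - 1)*(v^2 + 2*v - 3) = (v - 1)^2*(v + 3)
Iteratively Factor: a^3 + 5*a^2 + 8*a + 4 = (a + 1)*(a^2 + 4*a + 4) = (a + 1)*(a + 2)*(a + 2)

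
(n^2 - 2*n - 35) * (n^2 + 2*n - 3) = n^4 - 42*n^2 - 64*n + 105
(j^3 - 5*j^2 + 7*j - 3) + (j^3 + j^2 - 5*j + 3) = 2*j^3 - 4*j^2 + 2*j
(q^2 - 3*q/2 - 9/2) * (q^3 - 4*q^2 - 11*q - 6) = q^5 - 11*q^4/2 - 19*q^3/2 + 57*q^2/2 + 117*q/2 + 27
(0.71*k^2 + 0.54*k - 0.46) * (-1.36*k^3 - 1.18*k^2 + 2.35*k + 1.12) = -0.9656*k^5 - 1.5722*k^4 + 1.6569*k^3 + 2.607*k^2 - 0.4762*k - 0.5152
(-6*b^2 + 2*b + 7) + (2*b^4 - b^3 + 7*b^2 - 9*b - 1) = 2*b^4 - b^3 + b^2 - 7*b + 6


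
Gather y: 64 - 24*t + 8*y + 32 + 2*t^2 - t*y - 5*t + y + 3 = 2*t^2 - 29*t + y*(9 - t) + 99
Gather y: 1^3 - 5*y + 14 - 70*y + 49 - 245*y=64 - 320*y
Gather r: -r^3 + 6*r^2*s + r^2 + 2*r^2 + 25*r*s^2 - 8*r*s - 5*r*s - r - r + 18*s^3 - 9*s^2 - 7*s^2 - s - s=-r^3 + r^2*(6*s + 3) + r*(25*s^2 - 13*s - 2) + 18*s^3 - 16*s^2 - 2*s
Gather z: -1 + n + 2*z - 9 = n + 2*z - 10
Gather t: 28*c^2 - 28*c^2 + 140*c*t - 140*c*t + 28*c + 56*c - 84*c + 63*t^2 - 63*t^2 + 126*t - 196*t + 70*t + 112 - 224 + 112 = 0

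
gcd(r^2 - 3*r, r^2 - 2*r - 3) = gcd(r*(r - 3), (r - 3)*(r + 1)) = r - 3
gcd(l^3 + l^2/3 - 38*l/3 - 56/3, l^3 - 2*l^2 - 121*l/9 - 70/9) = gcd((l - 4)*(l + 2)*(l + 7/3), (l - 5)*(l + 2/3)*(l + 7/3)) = l + 7/3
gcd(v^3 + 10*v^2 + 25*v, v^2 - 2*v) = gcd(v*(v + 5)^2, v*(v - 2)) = v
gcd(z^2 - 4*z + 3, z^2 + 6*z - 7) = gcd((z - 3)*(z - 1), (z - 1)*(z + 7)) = z - 1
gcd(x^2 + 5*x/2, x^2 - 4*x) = x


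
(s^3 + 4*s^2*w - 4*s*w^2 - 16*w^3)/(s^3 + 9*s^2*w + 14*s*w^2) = (s^2 + 2*s*w - 8*w^2)/(s*(s + 7*w))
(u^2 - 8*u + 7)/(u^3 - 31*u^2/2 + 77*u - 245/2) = 2*(u - 1)/(2*u^2 - 17*u + 35)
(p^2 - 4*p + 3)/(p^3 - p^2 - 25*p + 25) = (p - 3)/(p^2 - 25)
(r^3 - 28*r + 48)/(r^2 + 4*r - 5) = (r^3 - 28*r + 48)/(r^2 + 4*r - 5)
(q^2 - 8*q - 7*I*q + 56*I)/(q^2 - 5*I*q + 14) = (q - 8)/(q + 2*I)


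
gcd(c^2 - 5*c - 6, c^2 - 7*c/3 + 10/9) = 1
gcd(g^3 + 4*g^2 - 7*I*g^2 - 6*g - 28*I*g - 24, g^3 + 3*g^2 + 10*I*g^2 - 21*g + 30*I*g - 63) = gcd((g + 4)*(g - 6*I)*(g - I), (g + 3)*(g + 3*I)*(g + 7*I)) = 1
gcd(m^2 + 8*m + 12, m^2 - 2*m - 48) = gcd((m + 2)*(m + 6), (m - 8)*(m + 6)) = m + 6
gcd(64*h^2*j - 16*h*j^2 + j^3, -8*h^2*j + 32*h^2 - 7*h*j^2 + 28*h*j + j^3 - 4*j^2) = 8*h - j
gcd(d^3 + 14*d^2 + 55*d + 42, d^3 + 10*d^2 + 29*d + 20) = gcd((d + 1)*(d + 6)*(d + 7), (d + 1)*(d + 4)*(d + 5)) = d + 1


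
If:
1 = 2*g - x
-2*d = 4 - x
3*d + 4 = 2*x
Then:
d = -4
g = -3/2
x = -4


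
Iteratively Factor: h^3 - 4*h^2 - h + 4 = (h + 1)*(h^2 - 5*h + 4) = (h - 4)*(h + 1)*(h - 1)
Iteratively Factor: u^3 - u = (u - 1)*(u^2 + u) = u*(u - 1)*(u + 1)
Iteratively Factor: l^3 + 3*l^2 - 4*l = (l - 1)*(l^2 + 4*l) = (l - 1)*(l + 4)*(l)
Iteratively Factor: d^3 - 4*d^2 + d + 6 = (d + 1)*(d^2 - 5*d + 6) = (d - 3)*(d + 1)*(d - 2)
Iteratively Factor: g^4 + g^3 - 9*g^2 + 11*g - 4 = (g + 4)*(g^3 - 3*g^2 + 3*g - 1) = (g - 1)*(g + 4)*(g^2 - 2*g + 1) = (g - 1)^2*(g + 4)*(g - 1)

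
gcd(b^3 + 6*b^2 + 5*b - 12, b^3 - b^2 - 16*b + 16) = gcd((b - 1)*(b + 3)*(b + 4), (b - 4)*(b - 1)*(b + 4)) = b^2 + 3*b - 4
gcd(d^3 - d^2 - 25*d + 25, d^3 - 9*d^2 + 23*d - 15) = d^2 - 6*d + 5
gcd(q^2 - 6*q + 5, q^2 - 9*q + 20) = q - 5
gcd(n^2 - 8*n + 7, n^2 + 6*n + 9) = 1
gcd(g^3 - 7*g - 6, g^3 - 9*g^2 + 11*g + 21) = g^2 - 2*g - 3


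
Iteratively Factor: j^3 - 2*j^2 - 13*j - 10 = (j - 5)*(j^2 + 3*j + 2) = (j - 5)*(j + 1)*(j + 2)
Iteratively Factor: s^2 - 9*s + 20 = (s - 4)*(s - 5)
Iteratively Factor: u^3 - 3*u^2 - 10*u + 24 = (u - 4)*(u^2 + u - 6) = (u - 4)*(u - 2)*(u + 3)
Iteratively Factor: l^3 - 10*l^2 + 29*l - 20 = (l - 4)*(l^2 - 6*l + 5) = (l - 5)*(l - 4)*(l - 1)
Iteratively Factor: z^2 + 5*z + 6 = (z + 3)*(z + 2)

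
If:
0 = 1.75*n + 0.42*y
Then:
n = -0.24*y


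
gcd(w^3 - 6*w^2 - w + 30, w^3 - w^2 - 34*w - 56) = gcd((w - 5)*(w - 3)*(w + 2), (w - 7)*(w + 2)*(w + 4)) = w + 2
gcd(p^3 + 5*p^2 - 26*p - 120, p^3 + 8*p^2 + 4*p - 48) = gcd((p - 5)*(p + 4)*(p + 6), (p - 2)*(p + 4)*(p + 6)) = p^2 + 10*p + 24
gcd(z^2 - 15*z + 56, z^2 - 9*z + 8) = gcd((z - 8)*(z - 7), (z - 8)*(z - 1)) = z - 8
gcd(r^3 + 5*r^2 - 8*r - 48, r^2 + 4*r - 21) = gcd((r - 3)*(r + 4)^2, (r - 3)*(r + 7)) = r - 3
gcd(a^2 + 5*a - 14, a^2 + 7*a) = a + 7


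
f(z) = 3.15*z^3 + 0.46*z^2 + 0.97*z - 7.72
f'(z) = 9.45*z^2 + 0.92*z + 0.97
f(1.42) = 3.60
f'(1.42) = 21.33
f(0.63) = -6.14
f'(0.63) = 5.30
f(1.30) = 1.24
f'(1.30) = 18.14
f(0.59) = -6.34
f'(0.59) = 4.80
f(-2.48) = -55.34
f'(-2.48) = 56.81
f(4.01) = 206.68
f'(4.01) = 156.62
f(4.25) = 246.52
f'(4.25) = 175.57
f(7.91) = 1587.71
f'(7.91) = 599.52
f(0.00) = -7.72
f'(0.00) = 0.97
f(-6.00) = -677.38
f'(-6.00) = 335.65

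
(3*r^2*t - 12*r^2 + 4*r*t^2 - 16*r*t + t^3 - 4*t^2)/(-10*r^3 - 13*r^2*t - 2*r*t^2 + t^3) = (-3*r*t + 12*r - t^2 + 4*t)/(10*r^2 + 3*r*t - t^2)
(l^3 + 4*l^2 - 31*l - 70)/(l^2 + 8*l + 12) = (l^2 + 2*l - 35)/(l + 6)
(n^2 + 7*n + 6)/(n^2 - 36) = (n + 1)/(n - 6)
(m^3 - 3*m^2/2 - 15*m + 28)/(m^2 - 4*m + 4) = (m^2 + m/2 - 14)/(m - 2)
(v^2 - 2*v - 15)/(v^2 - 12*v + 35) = (v + 3)/(v - 7)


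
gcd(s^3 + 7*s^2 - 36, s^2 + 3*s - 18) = s + 6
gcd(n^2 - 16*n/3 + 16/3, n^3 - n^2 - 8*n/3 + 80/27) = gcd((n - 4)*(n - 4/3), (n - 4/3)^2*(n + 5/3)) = n - 4/3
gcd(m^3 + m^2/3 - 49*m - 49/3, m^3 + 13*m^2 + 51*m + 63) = m + 7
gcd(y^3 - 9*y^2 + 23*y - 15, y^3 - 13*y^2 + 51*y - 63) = y - 3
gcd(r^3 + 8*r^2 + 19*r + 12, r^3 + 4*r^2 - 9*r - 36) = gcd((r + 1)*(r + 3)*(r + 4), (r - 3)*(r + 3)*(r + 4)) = r^2 + 7*r + 12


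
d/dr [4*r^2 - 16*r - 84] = 8*r - 16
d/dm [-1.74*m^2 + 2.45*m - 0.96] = 2.45 - 3.48*m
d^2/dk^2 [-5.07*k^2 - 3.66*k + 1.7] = -10.1400000000000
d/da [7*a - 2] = 7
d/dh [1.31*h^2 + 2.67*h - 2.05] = 2.62*h + 2.67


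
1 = 1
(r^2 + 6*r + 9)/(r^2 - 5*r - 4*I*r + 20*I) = (r^2 + 6*r + 9)/(r^2 - 5*r - 4*I*r + 20*I)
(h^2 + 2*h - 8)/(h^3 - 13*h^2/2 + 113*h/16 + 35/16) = 16*(h^2 + 2*h - 8)/(16*h^3 - 104*h^2 + 113*h + 35)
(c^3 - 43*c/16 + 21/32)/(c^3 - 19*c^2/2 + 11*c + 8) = (32*c^3 - 86*c + 21)/(16*(2*c^3 - 19*c^2 + 22*c + 16))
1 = 1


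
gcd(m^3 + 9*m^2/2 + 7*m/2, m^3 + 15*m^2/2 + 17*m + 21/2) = m^2 + 9*m/2 + 7/2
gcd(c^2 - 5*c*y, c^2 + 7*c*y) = c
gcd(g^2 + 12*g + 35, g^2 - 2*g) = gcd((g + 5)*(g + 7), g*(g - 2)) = 1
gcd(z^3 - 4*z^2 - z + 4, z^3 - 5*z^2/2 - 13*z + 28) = z - 4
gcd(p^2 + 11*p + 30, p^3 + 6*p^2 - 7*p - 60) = p + 5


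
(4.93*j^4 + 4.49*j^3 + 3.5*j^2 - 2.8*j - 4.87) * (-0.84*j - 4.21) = -4.1412*j^5 - 24.5269*j^4 - 21.8429*j^3 - 12.383*j^2 + 15.8788*j + 20.5027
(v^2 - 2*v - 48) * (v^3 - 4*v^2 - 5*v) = v^5 - 6*v^4 - 45*v^3 + 202*v^2 + 240*v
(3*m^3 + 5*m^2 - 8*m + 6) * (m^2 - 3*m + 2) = 3*m^5 - 4*m^4 - 17*m^3 + 40*m^2 - 34*m + 12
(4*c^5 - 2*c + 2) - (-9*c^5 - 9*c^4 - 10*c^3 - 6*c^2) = 13*c^5 + 9*c^4 + 10*c^3 + 6*c^2 - 2*c + 2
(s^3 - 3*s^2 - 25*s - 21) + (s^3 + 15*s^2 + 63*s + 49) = 2*s^3 + 12*s^2 + 38*s + 28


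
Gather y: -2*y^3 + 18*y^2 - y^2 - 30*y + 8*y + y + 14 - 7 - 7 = -2*y^3 + 17*y^2 - 21*y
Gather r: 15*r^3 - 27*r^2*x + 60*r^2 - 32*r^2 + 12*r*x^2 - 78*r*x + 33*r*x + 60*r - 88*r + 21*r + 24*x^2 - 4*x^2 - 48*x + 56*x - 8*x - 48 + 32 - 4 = 15*r^3 + r^2*(28 - 27*x) + r*(12*x^2 - 45*x - 7) + 20*x^2 - 20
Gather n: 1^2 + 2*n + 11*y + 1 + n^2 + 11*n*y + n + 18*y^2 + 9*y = n^2 + n*(11*y + 3) + 18*y^2 + 20*y + 2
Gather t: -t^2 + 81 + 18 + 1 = 100 - t^2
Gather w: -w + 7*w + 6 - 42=6*w - 36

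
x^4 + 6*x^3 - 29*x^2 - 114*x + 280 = (x - 4)*(x - 2)*(x + 5)*(x + 7)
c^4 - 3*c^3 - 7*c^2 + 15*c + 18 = (c - 3)^2*(c + 1)*(c + 2)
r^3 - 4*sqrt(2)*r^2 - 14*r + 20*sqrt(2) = (r - 5*sqrt(2))*(r - sqrt(2))*(r + 2*sqrt(2))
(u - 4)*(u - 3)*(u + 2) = u^3 - 5*u^2 - 2*u + 24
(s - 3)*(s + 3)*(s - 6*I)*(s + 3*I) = s^4 - 3*I*s^3 + 9*s^2 + 27*I*s - 162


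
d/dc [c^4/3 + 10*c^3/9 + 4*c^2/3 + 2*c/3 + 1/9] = 4*c^3/3 + 10*c^2/3 + 8*c/3 + 2/3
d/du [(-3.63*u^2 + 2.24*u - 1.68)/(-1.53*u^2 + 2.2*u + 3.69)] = (-4.5588*u^2 - 31.9302*u + 11.9616)/(2.3409*u^4 - 6.732*u^3 - 6.4514*u^2 + 16.236*u + 13.6161)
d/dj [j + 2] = 1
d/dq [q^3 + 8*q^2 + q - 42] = 3*q^2 + 16*q + 1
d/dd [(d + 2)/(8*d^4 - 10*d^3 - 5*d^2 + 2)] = (8*d^4 - 10*d^3 - 5*d^2 + 2*d*(d + 2)*(-16*d^2 + 15*d + 5) + 2)/(8*d^4 - 10*d^3 - 5*d^2 + 2)^2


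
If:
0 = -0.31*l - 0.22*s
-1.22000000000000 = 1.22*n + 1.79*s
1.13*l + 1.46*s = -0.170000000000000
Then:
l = 0.18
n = -0.62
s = -0.26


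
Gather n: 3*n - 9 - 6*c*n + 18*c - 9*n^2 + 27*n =18*c - 9*n^2 + n*(30 - 6*c) - 9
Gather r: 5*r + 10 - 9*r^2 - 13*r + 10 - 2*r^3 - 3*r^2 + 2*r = -2*r^3 - 12*r^2 - 6*r + 20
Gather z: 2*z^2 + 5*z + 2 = 2*z^2 + 5*z + 2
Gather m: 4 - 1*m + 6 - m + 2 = 12 - 2*m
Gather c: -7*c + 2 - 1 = 1 - 7*c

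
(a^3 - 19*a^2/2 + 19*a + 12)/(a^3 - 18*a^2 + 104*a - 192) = (a + 1/2)/(a - 8)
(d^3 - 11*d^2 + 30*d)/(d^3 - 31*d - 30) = d*(d - 5)/(d^2 + 6*d + 5)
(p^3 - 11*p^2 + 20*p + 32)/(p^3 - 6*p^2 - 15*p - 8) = (p - 4)/(p + 1)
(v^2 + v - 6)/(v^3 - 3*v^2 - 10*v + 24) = 1/(v - 4)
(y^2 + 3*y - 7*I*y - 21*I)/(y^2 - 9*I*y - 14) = (y + 3)/(y - 2*I)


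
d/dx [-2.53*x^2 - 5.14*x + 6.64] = -5.06*x - 5.14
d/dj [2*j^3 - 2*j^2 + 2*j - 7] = 6*j^2 - 4*j + 2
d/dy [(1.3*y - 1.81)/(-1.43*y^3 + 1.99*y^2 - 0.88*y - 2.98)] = (3.718*y^3 - 10.3519*y^2 + 7.2038*y - 5.4668)/(2.0449*y^6 - 5.6914*y^5 + 6.4769*y^4 + 5.0204*y^3 - 11.086*y^2 + 5.2448*y + 8.8804)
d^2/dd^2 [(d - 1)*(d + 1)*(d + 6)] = 6*d + 12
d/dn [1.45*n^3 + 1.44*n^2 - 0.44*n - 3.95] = 4.35*n^2 + 2.88*n - 0.44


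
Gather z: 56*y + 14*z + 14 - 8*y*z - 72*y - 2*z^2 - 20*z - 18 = -16*y - 2*z^2 + z*(-8*y - 6) - 4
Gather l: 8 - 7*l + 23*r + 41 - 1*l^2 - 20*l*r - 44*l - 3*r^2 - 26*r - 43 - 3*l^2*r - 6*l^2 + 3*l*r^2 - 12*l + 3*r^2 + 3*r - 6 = l^2*(-3*r - 7) + l*(3*r^2 - 20*r - 63)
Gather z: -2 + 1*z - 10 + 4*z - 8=5*z - 20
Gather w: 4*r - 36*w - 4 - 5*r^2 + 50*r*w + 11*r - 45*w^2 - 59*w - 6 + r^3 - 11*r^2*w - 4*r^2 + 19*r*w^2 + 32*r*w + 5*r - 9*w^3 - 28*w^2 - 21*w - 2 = r^3 - 9*r^2 + 20*r - 9*w^3 + w^2*(19*r - 73) + w*(-11*r^2 + 82*r - 116) - 12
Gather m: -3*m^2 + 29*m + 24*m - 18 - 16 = -3*m^2 + 53*m - 34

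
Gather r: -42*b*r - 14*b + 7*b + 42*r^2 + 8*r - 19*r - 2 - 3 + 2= -7*b + 42*r^2 + r*(-42*b - 11) - 3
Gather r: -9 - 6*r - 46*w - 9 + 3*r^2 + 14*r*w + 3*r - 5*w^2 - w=3*r^2 + r*(14*w - 3) - 5*w^2 - 47*w - 18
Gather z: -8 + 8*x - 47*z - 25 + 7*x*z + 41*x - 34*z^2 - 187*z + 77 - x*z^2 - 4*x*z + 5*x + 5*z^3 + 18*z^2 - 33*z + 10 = 54*x + 5*z^3 + z^2*(-x - 16) + z*(3*x - 267) + 54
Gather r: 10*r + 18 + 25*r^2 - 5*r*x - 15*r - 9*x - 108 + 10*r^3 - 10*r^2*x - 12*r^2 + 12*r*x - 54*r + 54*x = 10*r^3 + r^2*(13 - 10*x) + r*(7*x - 59) + 45*x - 90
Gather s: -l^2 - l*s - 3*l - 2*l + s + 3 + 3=-l^2 - 5*l + s*(1 - l) + 6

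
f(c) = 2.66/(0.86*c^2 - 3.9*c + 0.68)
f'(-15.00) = 0.00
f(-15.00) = 0.01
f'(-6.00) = 0.01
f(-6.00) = 0.05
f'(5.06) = -1.45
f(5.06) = 0.90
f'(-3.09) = 0.06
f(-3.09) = 0.13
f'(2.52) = -0.09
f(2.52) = -0.72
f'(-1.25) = 0.34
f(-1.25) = 0.39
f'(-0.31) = 3.03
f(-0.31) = 1.35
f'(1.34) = 0.47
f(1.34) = -0.89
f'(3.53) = -1.03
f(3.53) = -1.12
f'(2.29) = -0.01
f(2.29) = -0.71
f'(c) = 2.66*(3.9 - 1.72*c)/(0.86*c^2 - 3.9*c + 0.68)^2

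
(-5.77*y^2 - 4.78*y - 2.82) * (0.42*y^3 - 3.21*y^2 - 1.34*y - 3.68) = -2.4234*y^5 + 16.5141*y^4 + 21.8912*y^3 + 36.691*y^2 + 21.3692*y + 10.3776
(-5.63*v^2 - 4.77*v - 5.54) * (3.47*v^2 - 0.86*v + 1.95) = -19.5361*v^4 - 11.7101*v^3 - 26.1001*v^2 - 4.5371*v - 10.803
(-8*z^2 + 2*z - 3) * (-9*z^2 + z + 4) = 72*z^4 - 26*z^3 - 3*z^2 + 5*z - 12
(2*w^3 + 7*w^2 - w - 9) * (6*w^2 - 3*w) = 12*w^5 + 36*w^4 - 27*w^3 - 51*w^2 + 27*w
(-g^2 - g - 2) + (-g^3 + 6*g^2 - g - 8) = -g^3 + 5*g^2 - 2*g - 10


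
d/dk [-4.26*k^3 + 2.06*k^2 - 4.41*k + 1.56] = -12.78*k^2 + 4.12*k - 4.41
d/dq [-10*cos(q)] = 10*sin(q)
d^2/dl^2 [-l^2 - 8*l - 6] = -2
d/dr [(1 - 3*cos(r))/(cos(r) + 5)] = 16*sin(r)/(cos(r) + 5)^2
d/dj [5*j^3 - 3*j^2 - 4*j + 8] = 15*j^2 - 6*j - 4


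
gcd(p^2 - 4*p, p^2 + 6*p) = p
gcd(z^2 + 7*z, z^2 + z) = z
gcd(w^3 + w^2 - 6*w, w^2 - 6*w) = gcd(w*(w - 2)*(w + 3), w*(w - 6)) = w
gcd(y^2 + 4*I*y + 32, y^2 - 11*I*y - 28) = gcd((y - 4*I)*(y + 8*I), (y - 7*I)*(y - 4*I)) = y - 4*I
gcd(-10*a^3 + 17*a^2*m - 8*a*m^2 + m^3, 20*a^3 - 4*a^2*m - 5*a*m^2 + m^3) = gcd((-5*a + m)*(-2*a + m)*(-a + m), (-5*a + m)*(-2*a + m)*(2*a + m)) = 10*a^2 - 7*a*m + m^2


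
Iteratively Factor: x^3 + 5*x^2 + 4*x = (x)*(x^2 + 5*x + 4) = x*(x + 1)*(x + 4)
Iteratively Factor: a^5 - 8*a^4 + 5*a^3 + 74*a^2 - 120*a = (a)*(a^4 - 8*a^3 + 5*a^2 + 74*a - 120) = a*(a - 2)*(a^3 - 6*a^2 - 7*a + 60) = a*(a - 2)*(a + 3)*(a^2 - 9*a + 20) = a*(a - 5)*(a - 2)*(a + 3)*(a - 4)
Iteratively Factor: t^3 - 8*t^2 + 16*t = (t)*(t^2 - 8*t + 16) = t*(t - 4)*(t - 4)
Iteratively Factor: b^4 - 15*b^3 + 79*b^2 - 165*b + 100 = (b - 1)*(b^3 - 14*b^2 + 65*b - 100) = (b - 4)*(b - 1)*(b^2 - 10*b + 25) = (b - 5)*(b - 4)*(b - 1)*(b - 5)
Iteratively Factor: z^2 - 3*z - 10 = (z - 5)*(z + 2)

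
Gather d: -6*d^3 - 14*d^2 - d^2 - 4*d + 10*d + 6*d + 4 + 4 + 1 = -6*d^3 - 15*d^2 + 12*d + 9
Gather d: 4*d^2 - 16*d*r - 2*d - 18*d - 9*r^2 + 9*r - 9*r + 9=4*d^2 + d*(-16*r - 20) - 9*r^2 + 9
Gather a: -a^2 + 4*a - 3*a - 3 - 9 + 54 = -a^2 + a + 42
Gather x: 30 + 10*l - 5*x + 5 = 10*l - 5*x + 35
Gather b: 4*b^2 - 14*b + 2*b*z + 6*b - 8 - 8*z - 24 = 4*b^2 + b*(2*z - 8) - 8*z - 32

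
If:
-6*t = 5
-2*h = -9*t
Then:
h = -15/4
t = -5/6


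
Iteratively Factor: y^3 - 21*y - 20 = (y + 1)*(y^2 - y - 20) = (y - 5)*(y + 1)*(y + 4)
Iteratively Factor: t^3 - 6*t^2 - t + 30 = (t + 2)*(t^2 - 8*t + 15) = (t - 3)*(t + 2)*(t - 5)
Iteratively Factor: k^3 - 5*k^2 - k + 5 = (k - 1)*(k^2 - 4*k - 5) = (k - 5)*(k - 1)*(k + 1)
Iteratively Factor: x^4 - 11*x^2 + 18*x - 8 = (x + 4)*(x^3 - 4*x^2 + 5*x - 2) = (x - 1)*(x + 4)*(x^2 - 3*x + 2) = (x - 1)^2*(x + 4)*(x - 2)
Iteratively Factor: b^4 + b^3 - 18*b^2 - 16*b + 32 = (b + 4)*(b^3 - 3*b^2 - 6*b + 8) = (b + 2)*(b + 4)*(b^2 - 5*b + 4) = (b - 4)*(b + 2)*(b + 4)*(b - 1)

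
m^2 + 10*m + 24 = (m + 4)*(m + 6)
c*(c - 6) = c^2 - 6*c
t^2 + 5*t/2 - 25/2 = (t - 5/2)*(t + 5)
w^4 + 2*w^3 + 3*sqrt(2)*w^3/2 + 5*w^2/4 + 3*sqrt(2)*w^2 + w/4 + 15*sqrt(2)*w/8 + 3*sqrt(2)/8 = (w + 1/2)^2*(w + 1)*(w + 3*sqrt(2)/2)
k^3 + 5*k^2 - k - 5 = (k - 1)*(k + 1)*(k + 5)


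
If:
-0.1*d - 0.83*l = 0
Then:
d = -8.3*l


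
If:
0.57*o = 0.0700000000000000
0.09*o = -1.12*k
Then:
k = -0.01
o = 0.12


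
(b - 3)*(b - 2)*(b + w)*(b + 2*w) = b^4 + 3*b^3*w - 5*b^3 + 2*b^2*w^2 - 15*b^2*w + 6*b^2 - 10*b*w^2 + 18*b*w + 12*w^2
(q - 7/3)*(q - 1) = q^2 - 10*q/3 + 7/3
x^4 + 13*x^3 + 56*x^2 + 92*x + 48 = (x + 1)*(x + 2)*(x + 4)*(x + 6)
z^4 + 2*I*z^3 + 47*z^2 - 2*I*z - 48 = (z - 1)*(z + 1)*(z - 6*I)*(z + 8*I)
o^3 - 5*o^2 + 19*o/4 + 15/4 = (o - 3)*(o - 5/2)*(o + 1/2)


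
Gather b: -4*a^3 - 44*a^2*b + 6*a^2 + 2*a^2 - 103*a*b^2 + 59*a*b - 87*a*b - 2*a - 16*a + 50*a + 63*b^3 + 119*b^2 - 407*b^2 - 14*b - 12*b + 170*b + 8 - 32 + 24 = -4*a^3 + 8*a^2 + 32*a + 63*b^3 + b^2*(-103*a - 288) + b*(-44*a^2 - 28*a + 144)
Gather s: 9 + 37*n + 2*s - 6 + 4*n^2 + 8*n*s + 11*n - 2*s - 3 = 4*n^2 + 8*n*s + 48*n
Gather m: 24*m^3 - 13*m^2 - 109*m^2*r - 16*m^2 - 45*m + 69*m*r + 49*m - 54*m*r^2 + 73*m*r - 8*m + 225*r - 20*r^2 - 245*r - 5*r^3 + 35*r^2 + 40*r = 24*m^3 + m^2*(-109*r - 29) + m*(-54*r^2 + 142*r - 4) - 5*r^3 + 15*r^2 + 20*r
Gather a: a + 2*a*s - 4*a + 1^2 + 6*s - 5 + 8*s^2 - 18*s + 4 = a*(2*s - 3) + 8*s^2 - 12*s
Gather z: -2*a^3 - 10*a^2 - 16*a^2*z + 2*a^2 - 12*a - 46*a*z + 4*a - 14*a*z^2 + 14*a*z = -2*a^3 - 8*a^2 - 14*a*z^2 - 8*a + z*(-16*a^2 - 32*a)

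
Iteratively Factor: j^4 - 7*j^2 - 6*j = (j + 2)*(j^3 - 2*j^2 - 3*j) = j*(j + 2)*(j^2 - 2*j - 3) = j*(j + 1)*(j + 2)*(j - 3)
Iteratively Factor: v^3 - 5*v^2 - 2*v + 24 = (v + 2)*(v^2 - 7*v + 12) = (v - 4)*(v + 2)*(v - 3)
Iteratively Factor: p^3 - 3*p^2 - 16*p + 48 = (p + 4)*(p^2 - 7*p + 12) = (p - 4)*(p + 4)*(p - 3)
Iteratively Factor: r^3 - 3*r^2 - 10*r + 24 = (r - 2)*(r^2 - r - 12) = (r - 4)*(r - 2)*(r + 3)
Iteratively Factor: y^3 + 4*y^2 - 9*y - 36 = (y + 4)*(y^2 - 9) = (y + 3)*(y + 4)*(y - 3)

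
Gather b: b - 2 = b - 2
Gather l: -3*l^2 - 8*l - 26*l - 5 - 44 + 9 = -3*l^2 - 34*l - 40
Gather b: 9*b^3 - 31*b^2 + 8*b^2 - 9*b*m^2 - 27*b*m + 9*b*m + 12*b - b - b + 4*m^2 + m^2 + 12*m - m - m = 9*b^3 - 23*b^2 + b*(-9*m^2 - 18*m + 10) + 5*m^2 + 10*m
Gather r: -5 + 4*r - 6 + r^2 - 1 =r^2 + 4*r - 12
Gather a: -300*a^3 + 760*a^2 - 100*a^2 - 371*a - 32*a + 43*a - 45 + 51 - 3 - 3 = -300*a^3 + 660*a^2 - 360*a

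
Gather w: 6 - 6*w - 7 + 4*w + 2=1 - 2*w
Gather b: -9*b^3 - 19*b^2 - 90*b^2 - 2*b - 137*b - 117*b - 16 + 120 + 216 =-9*b^3 - 109*b^2 - 256*b + 320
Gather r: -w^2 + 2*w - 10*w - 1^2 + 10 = -w^2 - 8*w + 9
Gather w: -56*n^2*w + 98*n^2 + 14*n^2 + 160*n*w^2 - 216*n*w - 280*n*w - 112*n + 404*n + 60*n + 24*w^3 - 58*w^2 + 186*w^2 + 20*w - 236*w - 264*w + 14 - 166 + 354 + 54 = 112*n^2 + 352*n + 24*w^3 + w^2*(160*n + 128) + w*(-56*n^2 - 496*n - 480) + 256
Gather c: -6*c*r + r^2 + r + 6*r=-6*c*r + r^2 + 7*r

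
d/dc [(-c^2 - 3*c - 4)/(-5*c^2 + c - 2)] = 2*(-8*c^2 - 18*c + 5)/(25*c^4 - 10*c^3 + 21*c^2 - 4*c + 4)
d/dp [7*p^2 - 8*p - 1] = 14*p - 8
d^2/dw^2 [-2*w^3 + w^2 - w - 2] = 2 - 12*w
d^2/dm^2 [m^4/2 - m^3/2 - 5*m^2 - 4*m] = 6*m^2 - 3*m - 10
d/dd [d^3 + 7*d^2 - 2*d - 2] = 3*d^2 + 14*d - 2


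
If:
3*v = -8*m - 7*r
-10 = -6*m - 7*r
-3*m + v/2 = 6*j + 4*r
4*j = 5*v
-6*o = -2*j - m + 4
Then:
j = -275/214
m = -370/107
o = -1073/642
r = 470/107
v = -110/107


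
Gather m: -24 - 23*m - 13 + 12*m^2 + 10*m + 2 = 12*m^2 - 13*m - 35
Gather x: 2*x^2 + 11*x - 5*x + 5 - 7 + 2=2*x^2 + 6*x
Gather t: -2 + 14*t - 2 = 14*t - 4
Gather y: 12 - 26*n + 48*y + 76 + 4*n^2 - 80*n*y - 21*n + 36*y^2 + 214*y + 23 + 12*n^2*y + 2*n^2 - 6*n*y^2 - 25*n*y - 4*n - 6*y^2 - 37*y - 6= 6*n^2 - 51*n + y^2*(30 - 6*n) + y*(12*n^2 - 105*n + 225) + 105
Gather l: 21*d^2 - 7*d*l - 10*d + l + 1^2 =21*d^2 - 10*d + l*(1 - 7*d) + 1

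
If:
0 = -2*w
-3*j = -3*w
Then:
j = 0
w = 0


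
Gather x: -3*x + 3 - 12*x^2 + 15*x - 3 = -12*x^2 + 12*x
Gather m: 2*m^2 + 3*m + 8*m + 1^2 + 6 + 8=2*m^2 + 11*m + 15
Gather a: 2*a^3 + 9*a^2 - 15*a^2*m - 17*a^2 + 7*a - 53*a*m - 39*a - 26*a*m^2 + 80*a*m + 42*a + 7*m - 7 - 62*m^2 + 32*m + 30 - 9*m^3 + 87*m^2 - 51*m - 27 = 2*a^3 + a^2*(-15*m - 8) + a*(-26*m^2 + 27*m + 10) - 9*m^3 + 25*m^2 - 12*m - 4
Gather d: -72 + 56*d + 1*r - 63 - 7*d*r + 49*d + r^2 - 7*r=d*(105 - 7*r) + r^2 - 6*r - 135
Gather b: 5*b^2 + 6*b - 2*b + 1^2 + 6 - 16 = 5*b^2 + 4*b - 9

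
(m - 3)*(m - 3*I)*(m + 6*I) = m^3 - 3*m^2 + 3*I*m^2 + 18*m - 9*I*m - 54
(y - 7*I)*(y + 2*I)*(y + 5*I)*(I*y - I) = I*y^4 - I*y^3 + 39*I*y^2 - 70*y - 39*I*y + 70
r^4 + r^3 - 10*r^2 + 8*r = r*(r - 2)*(r - 1)*(r + 4)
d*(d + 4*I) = d^2 + 4*I*d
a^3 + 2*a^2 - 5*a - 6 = (a - 2)*(a + 1)*(a + 3)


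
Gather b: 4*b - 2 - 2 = 4*b - 4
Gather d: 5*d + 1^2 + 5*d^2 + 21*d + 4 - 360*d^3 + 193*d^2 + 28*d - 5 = -360*d^3 + 198*d^2 + 54*d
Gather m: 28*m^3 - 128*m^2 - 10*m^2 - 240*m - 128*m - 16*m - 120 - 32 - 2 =28*m^3 - 138*m^2 - 384*m - 154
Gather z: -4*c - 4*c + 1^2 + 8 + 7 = 16 - 8*c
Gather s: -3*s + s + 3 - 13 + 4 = -2*s - 6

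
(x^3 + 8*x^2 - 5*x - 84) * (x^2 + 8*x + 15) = x^5 + 16*x^4 + 74*x^3 - 4*x^2 - 747*x - 1260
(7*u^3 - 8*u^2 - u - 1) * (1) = 7*u^3 - 8*u^2 - u - 1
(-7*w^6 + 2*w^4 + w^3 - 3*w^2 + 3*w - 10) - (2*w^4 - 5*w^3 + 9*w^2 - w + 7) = -7*w^6 + 6*w^3 - 12*w^2 + 4*w - 17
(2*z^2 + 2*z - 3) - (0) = 2*z^2 + 2*z - 3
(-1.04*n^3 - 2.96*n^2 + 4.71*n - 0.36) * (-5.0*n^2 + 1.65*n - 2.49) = 5.2*n^5 + 13.084*n^4 - 25.8444*n^3 + 16.9419*n^2 - 12.3219*n + 0.8964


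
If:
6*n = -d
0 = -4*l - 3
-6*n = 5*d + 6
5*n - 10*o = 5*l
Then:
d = -3/2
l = -3/4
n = 1/4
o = 1/2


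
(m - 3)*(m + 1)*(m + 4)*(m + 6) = m^4 + 8*m^3 + m^2 - 78*m - 72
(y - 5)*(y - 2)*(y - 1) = y^3 - 8*y^2 + 17*y - 10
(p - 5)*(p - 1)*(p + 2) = p^3 - 4*p^2 - 7*p + 10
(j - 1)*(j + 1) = j^2 - 1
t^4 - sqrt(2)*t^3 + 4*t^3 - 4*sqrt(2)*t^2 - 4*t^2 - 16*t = t*(t + 4)*(t - 2*sqrt(2))*(t + sqrt(2))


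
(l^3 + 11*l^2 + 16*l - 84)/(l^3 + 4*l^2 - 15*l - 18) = (l^2 + 5*l - 14)/(l^2 - 2*l - 3)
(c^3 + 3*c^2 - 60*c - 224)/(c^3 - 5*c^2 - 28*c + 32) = (c + 7)/(c - 1)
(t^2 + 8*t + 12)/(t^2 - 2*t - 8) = (t + 6)/(t - 4)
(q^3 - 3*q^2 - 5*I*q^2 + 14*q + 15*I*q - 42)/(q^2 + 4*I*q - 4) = (q^2 - q*(3 + 7*I) + 21*I)/(q + 2*I)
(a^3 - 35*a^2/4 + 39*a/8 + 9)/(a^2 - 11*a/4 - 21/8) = (2*a^2 - 19*a + 24)/(2*a - 7)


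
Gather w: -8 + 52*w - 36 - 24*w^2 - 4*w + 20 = -24*w^2 + 48*w - 24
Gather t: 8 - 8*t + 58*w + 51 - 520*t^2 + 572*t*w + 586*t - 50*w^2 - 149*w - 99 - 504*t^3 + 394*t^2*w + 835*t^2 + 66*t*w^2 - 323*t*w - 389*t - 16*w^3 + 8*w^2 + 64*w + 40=-504*t^3 + t^2*(394*w + 315) + t*(66*w^2 + 249*w + 189) - 16*w^3 - 42*w^2 - 27*w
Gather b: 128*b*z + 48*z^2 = 128*b*z + 48*z^2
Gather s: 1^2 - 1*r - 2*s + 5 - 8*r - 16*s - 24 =-9*r - 18*s - 18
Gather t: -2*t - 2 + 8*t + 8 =6*t + 6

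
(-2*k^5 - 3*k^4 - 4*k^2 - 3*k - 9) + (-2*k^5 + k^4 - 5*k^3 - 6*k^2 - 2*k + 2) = -4*k^5 - 2*k^4 - 5*k^3 - 10*k^2 - 5*k - 7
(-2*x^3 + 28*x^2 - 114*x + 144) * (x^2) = -2*x^5 + 28*x^4 - 114*x^3 + 144*x^2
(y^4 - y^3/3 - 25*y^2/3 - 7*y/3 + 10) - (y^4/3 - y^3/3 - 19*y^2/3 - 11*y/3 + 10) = 2*y^4/3 - 2*y^2 + 4*y/3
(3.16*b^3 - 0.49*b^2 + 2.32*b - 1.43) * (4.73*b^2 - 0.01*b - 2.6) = 14.9468*b^5 - 2.3493*b^4 + 2.7625*b^3 - 5.5131*b^2 - 6.0177*b + 3.718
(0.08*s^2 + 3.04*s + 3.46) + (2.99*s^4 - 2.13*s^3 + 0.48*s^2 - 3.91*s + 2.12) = 2.99*s^4 - 2.13*s^3 + 0.56*s^2 - 0.87*s + 5.58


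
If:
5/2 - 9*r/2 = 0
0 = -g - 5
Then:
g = -5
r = 5/9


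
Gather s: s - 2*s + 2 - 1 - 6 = -s - 5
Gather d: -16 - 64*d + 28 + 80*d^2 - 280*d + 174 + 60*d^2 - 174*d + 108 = 140*d^2 - 518*d + 294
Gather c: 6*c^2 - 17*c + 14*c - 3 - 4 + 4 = 6*c^2 - 3*c - 3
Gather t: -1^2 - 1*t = -t - 1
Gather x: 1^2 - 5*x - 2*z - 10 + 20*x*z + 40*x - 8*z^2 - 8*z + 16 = x*(20*z + 35) - 8*z^2 - 10*z + 7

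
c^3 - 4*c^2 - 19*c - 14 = (c - 7)*(c + 1)*(c + 2)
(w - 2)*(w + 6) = w^2 + 4*w - 12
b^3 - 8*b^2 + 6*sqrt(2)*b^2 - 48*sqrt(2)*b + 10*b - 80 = (b - 8)*(b + sqrt(2))*(b + 5*sqrt(2))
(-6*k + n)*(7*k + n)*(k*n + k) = -42*k^3*n - 42*k^3 + k^2*n^2 + k^2*n + k*n^3 + k*n^2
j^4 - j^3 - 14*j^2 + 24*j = j*(j - 3)*(j - 2)*(j + 4)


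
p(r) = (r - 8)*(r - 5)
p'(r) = 2*r - 13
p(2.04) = 17.64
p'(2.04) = -8.92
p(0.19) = 37.57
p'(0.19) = -12.62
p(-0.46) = 46.19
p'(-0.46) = -13.92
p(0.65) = 31.97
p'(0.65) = -11.70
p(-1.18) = 56.73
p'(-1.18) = -15.36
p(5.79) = -1.75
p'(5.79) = -1.42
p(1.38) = 23.96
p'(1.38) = -10.24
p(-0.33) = 44.40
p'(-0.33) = -13.66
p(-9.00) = 238.00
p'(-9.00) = -31.00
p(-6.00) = 154.00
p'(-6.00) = -25.00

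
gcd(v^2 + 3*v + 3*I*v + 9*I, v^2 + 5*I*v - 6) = v + 3*I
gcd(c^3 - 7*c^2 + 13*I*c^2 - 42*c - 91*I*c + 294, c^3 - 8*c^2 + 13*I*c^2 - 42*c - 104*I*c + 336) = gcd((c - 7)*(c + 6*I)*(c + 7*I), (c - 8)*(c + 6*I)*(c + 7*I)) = c^2 + 13*I*c - 42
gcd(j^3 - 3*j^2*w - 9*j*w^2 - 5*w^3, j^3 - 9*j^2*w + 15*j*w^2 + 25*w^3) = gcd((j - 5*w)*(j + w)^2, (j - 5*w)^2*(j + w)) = -j^2 + 4*j*w + 5*w^2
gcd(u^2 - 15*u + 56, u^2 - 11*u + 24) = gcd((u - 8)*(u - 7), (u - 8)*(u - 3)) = u - 8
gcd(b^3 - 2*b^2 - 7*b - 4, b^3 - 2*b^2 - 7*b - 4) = b^3 - 2*b^2 - 7*b - 4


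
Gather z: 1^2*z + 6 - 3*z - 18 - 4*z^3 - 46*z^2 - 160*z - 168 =-4*z^3 - 46*z^2 - 162*z - 180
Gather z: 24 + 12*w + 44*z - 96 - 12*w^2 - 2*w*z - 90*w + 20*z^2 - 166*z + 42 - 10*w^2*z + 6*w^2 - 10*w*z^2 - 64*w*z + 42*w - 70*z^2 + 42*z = -6*w^2 - 36*w + z^2*(-10*w - 50) + z*(-10*w^2 - 66*w - 80) - 30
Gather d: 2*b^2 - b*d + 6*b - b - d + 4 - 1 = 2*b^2 + 5*b + d*(-b - 1) + 3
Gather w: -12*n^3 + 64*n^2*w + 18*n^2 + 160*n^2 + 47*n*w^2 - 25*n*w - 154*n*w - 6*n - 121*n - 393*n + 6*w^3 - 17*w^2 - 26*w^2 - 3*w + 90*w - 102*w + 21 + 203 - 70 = -12*n^3 + 178*n^2 - 520*n + 6*w^3 + w^2*(47*n - 43) + w*(64*n^2 - 179*n - 15) + 154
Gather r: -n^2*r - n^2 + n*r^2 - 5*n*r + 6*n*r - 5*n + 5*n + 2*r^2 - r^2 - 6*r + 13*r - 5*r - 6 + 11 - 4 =-n^2 + r^2*(n + 1) + r*(-n^2 + n + 2) + 1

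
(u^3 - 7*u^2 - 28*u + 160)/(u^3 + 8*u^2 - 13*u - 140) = (u - 8)/(u + 7)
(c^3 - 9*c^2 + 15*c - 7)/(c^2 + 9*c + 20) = (c^3 - 9*c^2 + 15*c - 7)/(c^2 + 9*c + 20)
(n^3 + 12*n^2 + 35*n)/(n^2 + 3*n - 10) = n*(n + 7)/(n - 2)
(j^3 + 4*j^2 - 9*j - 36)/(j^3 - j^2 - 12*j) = (j^2 + j - 12)/(j*(j - 4))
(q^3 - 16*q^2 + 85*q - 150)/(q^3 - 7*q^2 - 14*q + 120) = (q - 5)/(q + 4)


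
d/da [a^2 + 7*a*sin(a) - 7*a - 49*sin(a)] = 7*a*cos(a) + 2*a + 7*sin(a) - 49*cos(a) - 7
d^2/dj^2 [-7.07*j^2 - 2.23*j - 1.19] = -14.1400000000000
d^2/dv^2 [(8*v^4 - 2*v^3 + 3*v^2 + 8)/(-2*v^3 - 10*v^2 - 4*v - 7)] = 2*(-788*v^6 - 672*v^5 - 2352*v^4 - 2766*v^3 - 4146*v^2 - 330*v + 285)/(8*v^9 + 120*v^8 + 648*v^7 + 1564*v^6 + 2136*v^5 + 2916*v^4 + 2038*v^3 + 1806*v^2 + 588*v + 343)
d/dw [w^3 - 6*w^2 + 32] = 3*w*(w - 4)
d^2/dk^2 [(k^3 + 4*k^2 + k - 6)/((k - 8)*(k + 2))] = 154/(k^3 - 24*k^2 + 192*k - 512)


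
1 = 1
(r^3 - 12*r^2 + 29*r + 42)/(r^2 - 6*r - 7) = r - 6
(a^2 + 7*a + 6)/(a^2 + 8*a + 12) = (a + 1)/(a + 2)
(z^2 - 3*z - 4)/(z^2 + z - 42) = (z^2 - 3*z - 4)/(z^2 + z - 42)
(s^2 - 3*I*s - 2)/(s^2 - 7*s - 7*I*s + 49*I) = (s^2 - 3*I*s - 2)/(s^2 - 7*s - 7*I*s + 49*I)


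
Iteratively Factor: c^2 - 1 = (c + 1)*(c - 1)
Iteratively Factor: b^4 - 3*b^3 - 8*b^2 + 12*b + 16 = (b - 4)*(b^3 + b^2 - 4*b - 4) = (b - 4)*(b + 1)*(b^2 - 4) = (b - 4)*(b + 1)*(b + 2)*(b - 2)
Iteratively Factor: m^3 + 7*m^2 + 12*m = (m)*(m^2 + 7*m + 12) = m*(m + 3)*(m + 4)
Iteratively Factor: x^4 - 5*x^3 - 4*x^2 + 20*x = (x - 5)*(x^3 - 4*x) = (x - 5)*(x - 2)*(x^2 + 2*x) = x*(x - 5)*(x - 2)*(x + 2)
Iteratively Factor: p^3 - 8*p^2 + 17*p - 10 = (p - 1)*(p^2 - 7*p + 10) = (p - 2)*(p - 1)*(p - 5)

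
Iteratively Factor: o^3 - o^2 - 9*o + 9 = (o - 1)*(o^2 - 9) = (o - 3)*(o - 1)*(o + 3)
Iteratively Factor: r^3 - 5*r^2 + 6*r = (r - 2)*(r^2 - 3*r) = (r - 3)*(r - 2)*(r)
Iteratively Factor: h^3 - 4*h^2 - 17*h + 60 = (h - 3)*(h^2 - h - 20) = (h - 3)*(h + 4)*(h - 5)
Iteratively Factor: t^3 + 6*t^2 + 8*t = (t + 2)*(t^2 + 4*t) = (t + 2)*(t + 4)*(t)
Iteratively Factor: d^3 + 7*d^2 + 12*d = (d + 3)*(d^2 + 4*d) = d*(d + 3)*(d + 4)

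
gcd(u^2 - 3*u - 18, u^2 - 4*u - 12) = u - 6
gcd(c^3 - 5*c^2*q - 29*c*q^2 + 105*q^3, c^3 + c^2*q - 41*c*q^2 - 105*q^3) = -c^2 + 2*c*q + 35*q^2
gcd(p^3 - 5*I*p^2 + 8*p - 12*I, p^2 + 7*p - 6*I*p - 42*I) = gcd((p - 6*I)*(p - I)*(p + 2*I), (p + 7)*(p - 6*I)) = p - 6*I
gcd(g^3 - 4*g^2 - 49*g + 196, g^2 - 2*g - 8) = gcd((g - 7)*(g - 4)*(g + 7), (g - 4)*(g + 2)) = g - 4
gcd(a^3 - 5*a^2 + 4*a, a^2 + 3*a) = a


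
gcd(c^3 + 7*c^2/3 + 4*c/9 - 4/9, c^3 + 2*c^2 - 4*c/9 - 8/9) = c^2 + 8*c/3 + 4/3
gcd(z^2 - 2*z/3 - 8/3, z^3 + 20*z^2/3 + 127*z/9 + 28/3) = z + 4/3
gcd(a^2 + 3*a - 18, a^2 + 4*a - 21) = a - 3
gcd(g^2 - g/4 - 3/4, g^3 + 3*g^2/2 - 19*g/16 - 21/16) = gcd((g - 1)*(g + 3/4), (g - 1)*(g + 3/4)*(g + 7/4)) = g^2 - g/4 - 3/4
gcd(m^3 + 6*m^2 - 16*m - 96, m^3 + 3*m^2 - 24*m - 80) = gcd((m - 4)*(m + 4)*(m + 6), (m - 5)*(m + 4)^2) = m + 4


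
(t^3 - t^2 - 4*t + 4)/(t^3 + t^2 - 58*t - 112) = (t^2 - 3*t + 2)/(t^2 - t - 56)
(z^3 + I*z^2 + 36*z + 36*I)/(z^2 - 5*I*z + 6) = z + 6*I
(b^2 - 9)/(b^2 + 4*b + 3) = (b - 3)/(b + 1)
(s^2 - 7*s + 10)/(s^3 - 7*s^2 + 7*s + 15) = (s - 2)/(s^2 - 2*s - 3)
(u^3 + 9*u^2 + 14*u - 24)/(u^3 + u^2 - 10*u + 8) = (u + 6)/(u - 2)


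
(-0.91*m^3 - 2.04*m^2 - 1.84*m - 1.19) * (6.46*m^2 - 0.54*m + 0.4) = -5.8786*m^5 - 12.687*m^4 - 11.1488*m^3 - 7.5098*m^2 - 0.0934*m - 0.476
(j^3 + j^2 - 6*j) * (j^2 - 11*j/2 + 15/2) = j^5 - 9*j^4/2 - 4*j^3 + 81*j^2/2 - 45*j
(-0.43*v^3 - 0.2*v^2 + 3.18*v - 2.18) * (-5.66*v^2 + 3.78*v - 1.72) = 2.4338*v^5 - 0.4934*v^4 - 18.0152*v^3 + 24.7032*v^2 - 13.71*v + 3.7496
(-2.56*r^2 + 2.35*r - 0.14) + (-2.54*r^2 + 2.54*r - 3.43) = -5.1*r^2 + 4.89*r - 3.57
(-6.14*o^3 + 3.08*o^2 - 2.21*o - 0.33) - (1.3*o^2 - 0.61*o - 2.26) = -6.14*o^3 + 1.78*o^2 - 1.6*o + 1.93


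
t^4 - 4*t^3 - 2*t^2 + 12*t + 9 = (t - 3)^2*(t + 1)^2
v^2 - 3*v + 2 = (v - 2)*(v - 1)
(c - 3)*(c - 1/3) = c^2 - 10*c/3 + 1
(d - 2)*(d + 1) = d^2 - d - 2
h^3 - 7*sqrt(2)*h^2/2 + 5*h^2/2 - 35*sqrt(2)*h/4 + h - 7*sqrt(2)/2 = (h + 1/2)*(h + 2)*(h - 7*sqrt(2)/2)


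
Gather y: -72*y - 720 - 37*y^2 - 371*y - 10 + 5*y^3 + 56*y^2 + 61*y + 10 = 5*y^3 + 19*y^2 - 382*y - 720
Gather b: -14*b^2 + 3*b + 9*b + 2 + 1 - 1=-14*b^2 + 12*b + 2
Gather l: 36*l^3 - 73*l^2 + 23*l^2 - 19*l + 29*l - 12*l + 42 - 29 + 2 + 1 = 36*l^3 - 50*l^2 - 2*l + 16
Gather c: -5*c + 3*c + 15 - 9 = 6 - 2*c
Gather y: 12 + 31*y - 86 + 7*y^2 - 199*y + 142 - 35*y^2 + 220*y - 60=-28*y^2 + 52*y + 8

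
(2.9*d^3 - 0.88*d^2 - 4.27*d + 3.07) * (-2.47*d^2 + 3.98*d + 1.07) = -7.163*d^5 + 13.7156*d^4 + 10.1475*d^3 - 25.5191*d^2 + 7.6497*d + 3.2849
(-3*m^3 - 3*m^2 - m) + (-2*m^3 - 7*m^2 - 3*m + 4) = -5*m^3 - 10*m^2 - 4*m + 4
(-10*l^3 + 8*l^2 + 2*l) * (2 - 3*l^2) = 30*l^5 - 24*l^4 - 26*l^3 + 16*l^2 + 4*l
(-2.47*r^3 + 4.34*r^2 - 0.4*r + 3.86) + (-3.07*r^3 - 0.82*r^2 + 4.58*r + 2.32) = -5.54*r^3 + 3.52*r^2 + 4.18*r + 6.18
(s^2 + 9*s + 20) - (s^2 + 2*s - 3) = 7*s + 23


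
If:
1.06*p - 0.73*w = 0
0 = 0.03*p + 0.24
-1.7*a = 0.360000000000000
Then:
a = -0.21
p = -8.00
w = -11.62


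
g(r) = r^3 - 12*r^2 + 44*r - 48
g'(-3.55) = 167.01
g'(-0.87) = 67.15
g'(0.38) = 35.31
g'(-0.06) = 45.45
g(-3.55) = -400.17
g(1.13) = -12.16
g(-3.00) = -315.00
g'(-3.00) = 143.00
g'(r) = 3*r^2 - 24*r + 44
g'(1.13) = 20.71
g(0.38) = -32.96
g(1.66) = -3.45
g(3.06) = 2.93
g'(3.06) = -1.35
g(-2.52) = -251.09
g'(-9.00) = 503.00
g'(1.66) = 12.43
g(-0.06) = -50.68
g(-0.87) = -96.02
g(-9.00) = -2145.00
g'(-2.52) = 123.53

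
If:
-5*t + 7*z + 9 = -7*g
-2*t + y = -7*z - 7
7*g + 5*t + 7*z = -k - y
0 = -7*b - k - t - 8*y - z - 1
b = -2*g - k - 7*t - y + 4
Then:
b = 299*z/56 + 43/14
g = 29*z/56 + 17/14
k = -37*z/2 - 26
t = 17*z/8 + 7/2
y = -11*z/4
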